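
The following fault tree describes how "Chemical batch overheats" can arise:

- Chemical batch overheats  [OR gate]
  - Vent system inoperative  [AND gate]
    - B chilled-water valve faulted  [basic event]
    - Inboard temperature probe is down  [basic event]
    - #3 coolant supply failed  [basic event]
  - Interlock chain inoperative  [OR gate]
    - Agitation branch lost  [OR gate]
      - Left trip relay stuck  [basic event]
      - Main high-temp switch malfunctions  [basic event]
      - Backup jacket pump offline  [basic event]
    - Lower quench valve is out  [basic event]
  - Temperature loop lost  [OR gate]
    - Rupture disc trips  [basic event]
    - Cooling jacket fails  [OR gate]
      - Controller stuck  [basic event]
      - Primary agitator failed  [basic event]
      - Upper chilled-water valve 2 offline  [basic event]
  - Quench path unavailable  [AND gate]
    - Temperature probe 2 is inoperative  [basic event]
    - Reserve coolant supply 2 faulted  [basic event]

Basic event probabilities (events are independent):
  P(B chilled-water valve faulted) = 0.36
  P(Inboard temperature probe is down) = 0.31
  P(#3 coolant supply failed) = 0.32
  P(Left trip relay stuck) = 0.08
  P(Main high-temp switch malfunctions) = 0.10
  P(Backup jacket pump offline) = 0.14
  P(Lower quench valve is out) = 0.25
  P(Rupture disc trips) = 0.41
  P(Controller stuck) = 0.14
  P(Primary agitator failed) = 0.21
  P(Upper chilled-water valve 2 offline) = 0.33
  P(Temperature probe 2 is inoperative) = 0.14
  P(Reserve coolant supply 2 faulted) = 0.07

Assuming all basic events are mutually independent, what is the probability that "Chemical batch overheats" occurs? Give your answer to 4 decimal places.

P(Vent system inoperative) [AND] = 0.36 × 0.31 × 0.32 = 0.035712
P(Agitation branch lost) [OR] = 1 − (1−0.08) × (1−0.10) × (1−0.14) = 0.287920
P(Interlock chain inoperative) [OR] = 1 − (1−0.287920) × (1−0.25) = 0.465940
P(Cooling jacket fails) [OR] = 1 − (1−0.14) × (1−0.21) × (1−0.33) = 0.544802
P(Temperature loop lost) [OR] = 1 − (1−0.41) × (1−0.544802) = 0.731433
P(Quench path unavailable) [AND] = 0.14 × 0.07 = 0.009800
P(Chemical batch overheats) [OR] = 1 − (1−0.035712) × (1−0.465940) × (1−0.731433) × (1−0.009800) = 0.863047
Rounded to 4 decimal places: P(Chemical batch overheats) ≈ 0.8630.

0.8630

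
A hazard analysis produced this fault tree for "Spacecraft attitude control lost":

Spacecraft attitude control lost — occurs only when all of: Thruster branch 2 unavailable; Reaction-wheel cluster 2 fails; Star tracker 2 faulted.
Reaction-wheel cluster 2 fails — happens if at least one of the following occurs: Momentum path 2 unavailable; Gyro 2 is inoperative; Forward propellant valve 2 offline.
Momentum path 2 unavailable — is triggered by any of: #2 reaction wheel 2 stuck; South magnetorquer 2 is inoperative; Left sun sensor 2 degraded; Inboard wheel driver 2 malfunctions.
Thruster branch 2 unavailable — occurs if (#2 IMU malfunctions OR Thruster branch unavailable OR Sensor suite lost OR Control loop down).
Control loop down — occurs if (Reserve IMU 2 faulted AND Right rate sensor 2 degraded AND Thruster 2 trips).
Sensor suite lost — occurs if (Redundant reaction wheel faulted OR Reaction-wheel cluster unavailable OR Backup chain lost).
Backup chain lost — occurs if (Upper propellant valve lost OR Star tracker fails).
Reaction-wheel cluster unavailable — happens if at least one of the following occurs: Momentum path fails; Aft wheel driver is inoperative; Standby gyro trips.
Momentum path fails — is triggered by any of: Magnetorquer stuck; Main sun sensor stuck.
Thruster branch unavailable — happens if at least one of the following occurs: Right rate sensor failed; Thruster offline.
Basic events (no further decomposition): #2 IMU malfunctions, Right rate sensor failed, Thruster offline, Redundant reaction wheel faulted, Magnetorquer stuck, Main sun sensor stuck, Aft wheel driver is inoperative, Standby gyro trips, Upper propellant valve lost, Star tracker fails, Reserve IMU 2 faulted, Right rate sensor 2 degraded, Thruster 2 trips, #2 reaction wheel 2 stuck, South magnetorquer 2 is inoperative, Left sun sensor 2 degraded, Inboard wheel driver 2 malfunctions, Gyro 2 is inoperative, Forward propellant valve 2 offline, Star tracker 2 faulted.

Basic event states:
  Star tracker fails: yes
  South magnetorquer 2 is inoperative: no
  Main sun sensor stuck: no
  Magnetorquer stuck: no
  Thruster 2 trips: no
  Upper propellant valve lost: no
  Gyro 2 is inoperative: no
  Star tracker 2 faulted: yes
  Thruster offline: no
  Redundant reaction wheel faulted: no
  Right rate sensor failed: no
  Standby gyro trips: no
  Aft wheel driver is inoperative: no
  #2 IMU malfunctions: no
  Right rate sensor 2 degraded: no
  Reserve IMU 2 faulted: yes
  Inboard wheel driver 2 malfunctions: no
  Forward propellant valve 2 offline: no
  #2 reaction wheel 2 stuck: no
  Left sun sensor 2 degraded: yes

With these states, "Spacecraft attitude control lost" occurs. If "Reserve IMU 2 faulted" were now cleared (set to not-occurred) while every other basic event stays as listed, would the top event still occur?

Counterfactual: set "Reserve IMU 2 faulted" to not occurred.
Thruster branch unavailable [OR]: Right rate sensor failed=not, Thruster offline=not → no input occurs → does not occur.
Momentum path fails [OR]: Magnetorquer stuck=not, Main sun sensor stuck=not → no input occurs → does not occur.
Reaction-wheel cluster unavailable [OR]: Momentum path fails=not, Aft wheel driver is inoperative=not, Standby gyro trips=not → no input occurs → does not occur.
Backup chain lost [OR]: Upper propellant valve lost=not, Star tracker fails=occurs → at least one input occurs → occurs.
Sensor suite lost [OR]: Redundant reaction wheel faulted=not, Reaction-wheel cluster unavailable=not, Backup chain lost=occurs → at least one input occurs → occurs.
Control loop down [AND]: Reserve IMU 2 faulted=not, Right rate sensor 2 degraded=not, Thruster 2 trips=not → not all inputs occur → does not occur.
Thruster branch 2 unavailable [OR]: #2 IMU malfunctions=not, Thruster branch unavailable=not, Sensor suite lost=occurs, Control loop down=not → at least one input occurs → occurs.
Momentum path 2 unavailable [OR]: #2 reaction wheel 2 stuck=not, South magnetorquer 2 is inoperative=not, Left sun sensor 2 degraded=occurs, Inboard wheel driver 2 malfunctions=not → at least one input occurs → occurs.
Reaction-wheel cluster 2 fails [OR]: Momentum path 2 unavailable=occurs, Gyro 2 is inoperative=not, Forward propellant valve 2 offline=not → at least one input occurs → occurs.
Spacecraft attitude control lost [AND]: Thruster branch 2 unavailable=occurs, Reaction-wheel cluster 2 fails=occurs, Star tracker 2 faulted=occurs → all inputs occur → occurs.

Yes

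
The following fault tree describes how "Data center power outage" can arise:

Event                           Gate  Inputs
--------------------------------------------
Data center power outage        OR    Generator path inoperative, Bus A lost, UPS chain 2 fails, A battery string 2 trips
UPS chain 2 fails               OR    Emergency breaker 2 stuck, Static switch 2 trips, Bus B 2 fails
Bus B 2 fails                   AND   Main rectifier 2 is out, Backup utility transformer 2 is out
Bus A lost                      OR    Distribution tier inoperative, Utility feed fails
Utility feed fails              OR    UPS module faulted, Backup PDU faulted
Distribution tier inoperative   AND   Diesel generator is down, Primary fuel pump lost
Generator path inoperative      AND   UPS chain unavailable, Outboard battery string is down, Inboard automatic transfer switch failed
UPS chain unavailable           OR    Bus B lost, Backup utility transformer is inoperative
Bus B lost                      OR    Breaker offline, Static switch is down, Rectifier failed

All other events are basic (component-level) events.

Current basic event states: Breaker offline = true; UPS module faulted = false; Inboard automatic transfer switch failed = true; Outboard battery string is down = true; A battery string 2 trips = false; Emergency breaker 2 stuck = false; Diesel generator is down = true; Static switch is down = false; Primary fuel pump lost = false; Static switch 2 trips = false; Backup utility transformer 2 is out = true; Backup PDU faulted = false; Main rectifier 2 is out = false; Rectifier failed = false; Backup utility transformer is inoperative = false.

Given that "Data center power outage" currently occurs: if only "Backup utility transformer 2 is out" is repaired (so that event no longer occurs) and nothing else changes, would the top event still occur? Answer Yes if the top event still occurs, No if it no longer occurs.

Yes

Counterfactual: set "Backup utility transformer 2 is out" to not occurred.
Bus B lost [OR]: Breaker offline=occurs, Static switch is down=not, Rectifier failed=not → at least one input occurs → occurs.
UPS chain unavailable [OR]: Bus B lost=occurs, Backup utility transformer is inoperative=not → at least one input occurs → occurs.
Generator path inoperative [AND]: UPS chain unavailable=occurs, Outboard battery string is down=occurs, Inboard automatic transfer switch failed=occurs → all inputs occur → occurs.
Distribution tier inoperative [AND]: Diesel generator is down=occurs, Primary fuel pump lost=not → not all inputs occur → does not occur.
Utility feed fails [OR]: UPS module faulted=not, Backup PDU faulted=not → no input occurs → does not occur.
Bus A lost [OR]: Distribution tier inoperative=not, Utility feed fails=not → no input occurs → does not occur.
Bus B 2 fails [AND]: Main rectifier 2 is out=not, Backup utility transformer 2 is out=not → not all inputs occur → does not occur.
UPS chain 2 fails [OR]: Emergency breaker 2 stuck=not, Static switch 2 trips=not, Bus B 2 fails=not → no input occurs → does not occur.
Data center power outage [OR]: Generator path inoperative=occurs, Bus A lost=not, UPS chain 2 fails=not, A battery string 2 trips=not → at least one input occurs → occurs.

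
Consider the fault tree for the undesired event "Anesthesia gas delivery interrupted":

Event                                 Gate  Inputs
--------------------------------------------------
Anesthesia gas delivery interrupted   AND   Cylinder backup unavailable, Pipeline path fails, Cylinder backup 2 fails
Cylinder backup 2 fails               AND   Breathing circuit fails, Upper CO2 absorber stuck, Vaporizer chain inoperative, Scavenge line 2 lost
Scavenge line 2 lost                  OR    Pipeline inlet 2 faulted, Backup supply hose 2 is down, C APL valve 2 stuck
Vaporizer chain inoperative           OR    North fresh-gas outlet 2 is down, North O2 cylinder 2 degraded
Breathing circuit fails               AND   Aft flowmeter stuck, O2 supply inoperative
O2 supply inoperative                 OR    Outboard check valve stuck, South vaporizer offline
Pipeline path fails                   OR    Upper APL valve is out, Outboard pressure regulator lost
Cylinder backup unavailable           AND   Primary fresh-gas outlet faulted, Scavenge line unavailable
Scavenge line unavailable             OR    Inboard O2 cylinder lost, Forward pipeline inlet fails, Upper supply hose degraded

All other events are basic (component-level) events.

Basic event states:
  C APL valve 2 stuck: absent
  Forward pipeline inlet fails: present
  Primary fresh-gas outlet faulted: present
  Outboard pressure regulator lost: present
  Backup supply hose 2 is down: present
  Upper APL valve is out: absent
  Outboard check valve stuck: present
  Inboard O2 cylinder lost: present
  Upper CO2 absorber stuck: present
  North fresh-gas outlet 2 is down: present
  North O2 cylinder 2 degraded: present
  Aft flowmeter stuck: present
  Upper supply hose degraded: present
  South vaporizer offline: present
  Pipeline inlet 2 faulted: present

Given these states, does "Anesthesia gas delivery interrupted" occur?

Yes

Scavenge line unavailable [OR]: Inboard O2 cylinder lost=occurs, Forward pipeline inlet fails=occurs, Upper supply hose degraded=occurs → at least one input occurs → occurs.
Cylinder backup unavailable [AND]: Primary fresh-gas outlet faulted=occurs, Scavenge line unavailable=occurs → all inputs occur → occurs.
Pipeline path fails [OR]: Upper APL valve is out=not, Outboard pressure regulator lost=occurs → at least one input occurs → occurs.
O2 supply inoperative [OR]: Outboard check valve stuck=occurs, South vaporizer offline=occurs → at least one input occurs → occurs.
Breathing circuit fails [AND]: Aft flowmeter stuck=occurs, O2 supply inoperative=occurs → all inputs occur → occurs.
Vaporizer chain inoperative [OR]: North fresh-gas outlet 2 is down=occurs, North O2 cylinder 2 degraded=occurs → at least one input occurs → occurs.
Scavenge line 2 lost [OR]: Pipeline inlet 2 faulted=occurs, Backup supply hose 2 is down=occurs, C APL valve 2 stuck=not → at least one input occurs → occurs.
Cylinder backup 2 fails [AND]: Breathing circuit fails=occurs, Upper CO2 absorber stuck=occurs, Vaporizer chain inoperative=occurs, Scavenge line 2 lost=occurs → all inputs occur → occurs.
Anesthesia gas delivery interrupted [AND]: Cylinder backup unavailable=occurs, Pipeline path fails=occurs, Cylinder backup 2 fails=occurs → all inputs occur → occurs.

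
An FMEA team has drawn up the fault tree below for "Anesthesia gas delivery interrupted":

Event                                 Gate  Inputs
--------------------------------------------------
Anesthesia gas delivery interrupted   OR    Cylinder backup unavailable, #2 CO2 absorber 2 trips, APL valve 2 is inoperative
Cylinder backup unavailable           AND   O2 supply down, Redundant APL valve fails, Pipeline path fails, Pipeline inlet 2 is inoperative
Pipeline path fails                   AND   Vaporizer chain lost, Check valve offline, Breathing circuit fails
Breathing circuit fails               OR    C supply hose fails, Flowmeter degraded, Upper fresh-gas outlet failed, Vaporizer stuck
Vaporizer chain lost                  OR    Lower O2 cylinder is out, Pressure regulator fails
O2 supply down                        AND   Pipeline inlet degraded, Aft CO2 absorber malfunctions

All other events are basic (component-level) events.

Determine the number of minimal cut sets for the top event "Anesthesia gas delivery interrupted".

10

O2 supply down [AND]: one cut set from each child combined → 1 × 1 = 1 cut set(s).
Vaporizer chain lost [OR]: union of children's cut sets → 2 cut set(s).
Breathing circuit fails [OR]: union of children's cut sets → 4 cut set(s).
Pipeline path fails [AND]: one cut set from each child combined → 2 × 1 × 4 = 8 cut set(s).
Cylinder backup unavailable [AND]: one cut set from each child combined → 1 × 1 × 8 × 1 = 8 cut set(s).
Anesthesia gas delivery interrupted [OR]: union of children's cut sets → 10 cut set(s).
Minimal cut sets: {Aft CO2 absorber malfunctions, C supply hose fails, Check valve offline, Lower O2 cylinder is out, Pipeline inlet 2 is inoperative, Pipeline inlet degraded, Redundant APL valve fails}; {Aft CO2 absorber malfunctions, Check valve offline, Flowmeter degraded, Lower O2 cylinder is out, Pipeline inlet 2 is inoperative, Pipeline inlet degraded, Redundant APL valve fails}; {Aft CO2 absorber malfunctions, Check valve offline, Lower O2 cylinder is out, Pipeline inlet 2 is inoperative, Pipeline inlet degraded, Redundant APL valve fails, Upper fresh-gas outlet failed}; {Aft CO2 absorber malfunctions, Check valve offline, Lower O2 cylinder is out, Pipeline inlet 2 is inoperative, Pipeline inlet degraded, Redundant APL valve fails, Vaporizer stuck}; {Aft CO2 absorber malfunctions, C supply hose fails, Check valve offline, Pipeline inlet 2 is inoperative, Pipeline inlet degraded, Pressure regulator fails, Redundant APL valve fails}; {Aft CO2 absorber malfunctions, Check valve offline, Flowmeter degraded, Pipeline inlet 2 is inoperative, Pipeline inlet degraded, Pressure regulator fails, Redundant APL valve fails}; {Aft CO2 absorber malfunctions, Check valve offline, Pipeline inlet 2 is inoperative, Pipeline inlet degraded, Pressure regulator fails, Redundant APL valve fails, Upper fresh-gas outlet failed}; {Aft CO2 absorber malfunctions, Check valve offline, Pipeline inlet 2 is inoperative, Pipeline inlet degraded, Pressure regulator fails, Redundant APL valve fails, Vaporizer stuck}; {#2 CO2 absorber 2 trips}; {APL valve 2 is inoperative}.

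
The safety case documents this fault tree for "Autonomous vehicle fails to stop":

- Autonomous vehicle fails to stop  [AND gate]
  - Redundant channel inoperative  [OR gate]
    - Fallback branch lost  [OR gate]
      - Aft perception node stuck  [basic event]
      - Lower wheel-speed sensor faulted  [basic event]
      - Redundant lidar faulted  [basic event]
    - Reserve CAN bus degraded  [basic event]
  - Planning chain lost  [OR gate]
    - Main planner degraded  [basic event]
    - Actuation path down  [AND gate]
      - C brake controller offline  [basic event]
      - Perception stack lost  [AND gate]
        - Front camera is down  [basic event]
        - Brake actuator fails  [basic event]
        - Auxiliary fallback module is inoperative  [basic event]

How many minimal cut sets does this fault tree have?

8

Fallback branch lost [OR]: union of children's cut sets → 3 cut set(s).
Redundant channel inoperative [OR]: union of children's cut sets → 4 cut set(s).
Perception stack lost [AND]: one cut set from each child combined → 1 × 1 × 1 = 1 cut set(s).
Actuation path down [AND]: one cut set from each child combined → 1 × 1 = 1 cut set(s).
Planning chain lost [OR]: union of children's cut sets → 2 cut set(s).
Autonomous vehicle fails to stop [AND]: one cut set from each child combined → 4 × 2 = 8 cut set(s).
Minimal cut sets: {Aft perception node stuck, Main planner degraded}; {Aft perception node stuck, Auxiliary fallback module is inoperative, Brake actuator fails, C brake controller offline, Front camera is down}; {Lower wheel-speed sensor faulted, Main planner degraded}; {Auxiliary fallback module is inoperative, Brake actuator fails, C brake controller offline, Front camera is down, Lower wheel-speed sensor faulted}; {Main planner degraded, Redundant lidar faulted}; {Auxiliary fallback module is inoperative, Brake actuator fails, C brake controller offline, Front camera is down, Redundant lidar faulted}; {Main planner degraded, Reserve CAN bus degraded}; {Auxiliary fallback module is inoperative, Brake actuator fails, C brake controller offline, Front camera is down, Reserve CAN bus degraded}.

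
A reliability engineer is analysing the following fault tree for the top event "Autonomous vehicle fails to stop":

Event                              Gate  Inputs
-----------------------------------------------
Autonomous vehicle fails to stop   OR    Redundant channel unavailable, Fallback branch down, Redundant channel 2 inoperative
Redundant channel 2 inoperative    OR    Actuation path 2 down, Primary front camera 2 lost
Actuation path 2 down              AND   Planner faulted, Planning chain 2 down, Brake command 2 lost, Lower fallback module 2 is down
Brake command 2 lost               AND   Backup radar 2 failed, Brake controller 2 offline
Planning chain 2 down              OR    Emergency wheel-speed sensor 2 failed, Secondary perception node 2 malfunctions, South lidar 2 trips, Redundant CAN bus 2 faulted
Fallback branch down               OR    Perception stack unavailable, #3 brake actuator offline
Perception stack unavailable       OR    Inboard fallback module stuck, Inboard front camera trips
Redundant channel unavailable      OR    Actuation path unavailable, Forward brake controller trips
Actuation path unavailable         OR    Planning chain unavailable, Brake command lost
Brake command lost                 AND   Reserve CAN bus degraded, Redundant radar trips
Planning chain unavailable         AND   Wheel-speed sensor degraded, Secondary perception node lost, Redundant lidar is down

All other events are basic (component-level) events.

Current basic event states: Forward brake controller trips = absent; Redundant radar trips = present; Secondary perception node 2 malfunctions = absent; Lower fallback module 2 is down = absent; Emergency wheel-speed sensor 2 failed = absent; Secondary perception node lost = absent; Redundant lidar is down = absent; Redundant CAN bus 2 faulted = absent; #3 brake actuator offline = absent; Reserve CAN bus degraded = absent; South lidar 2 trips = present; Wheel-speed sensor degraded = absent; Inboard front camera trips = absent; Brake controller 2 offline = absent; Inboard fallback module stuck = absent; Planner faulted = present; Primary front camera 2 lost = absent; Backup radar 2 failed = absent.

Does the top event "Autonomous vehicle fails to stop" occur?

Planning chain unavailable [AND]: Wheel-speed sensor degraded=not, Secondary perception node lost=not, Redundant lidar is down=not → not all inputs occur → does not occur.
Brake command lost [AND]: Reserve CAN bus degraded=not, Redundant radar trips=occurs → not all inputs occur → does not occur.
Actuation path unavailable [OR]: Planning chain unavailable=not, Brake command lost=not → no input occurs → does not occur.
Redundant channel unavailable [OR]: Actuation path unavailable=not, Forward brake controller trips=not → no input occurs → does not occur.
Perception stack unavailable [OR]: Inboard fallback module stuck=not, Inboard front camera trips=not → no input occurs → does not occur.
Fallback branch down [OR]: Perception stack unavailable=not, #3 brake actuator offline=not → no input occurs → does not occur.
Planning chain 2 down [OR]: Emergency wheel-speed sensor 2 failed=not, Secondary perception node 2 malfunctions=not, South lidar 2 trips=occurs, Redundant CAN bus 2 faulted=not → at least one input occurs → occurs.
Brake command 2 lost [AND]: Backup radar 2 failed=not, Brake controller 2 offline=not → not all inputs occur → does not occur.
Actuation path 2 down [AND]: Planner faulted=occurs, Planning chain 2 down=occurs, Brake command 2 lost=not, Lower fallback module 2 is down=not → not all inputs occur → does not occur.
Redundant channel 2 inoperative [OR]: Actuation path 2 down=not, Primary front camera 2 lost=not → no input occurs → does not occur.
Autonomous vehicle fails to stop [OR]: Redundant channel unavailable=not, Fallback branch down=not, Redundant channel 2 inoperative=not → no input occurs → does not occur.

No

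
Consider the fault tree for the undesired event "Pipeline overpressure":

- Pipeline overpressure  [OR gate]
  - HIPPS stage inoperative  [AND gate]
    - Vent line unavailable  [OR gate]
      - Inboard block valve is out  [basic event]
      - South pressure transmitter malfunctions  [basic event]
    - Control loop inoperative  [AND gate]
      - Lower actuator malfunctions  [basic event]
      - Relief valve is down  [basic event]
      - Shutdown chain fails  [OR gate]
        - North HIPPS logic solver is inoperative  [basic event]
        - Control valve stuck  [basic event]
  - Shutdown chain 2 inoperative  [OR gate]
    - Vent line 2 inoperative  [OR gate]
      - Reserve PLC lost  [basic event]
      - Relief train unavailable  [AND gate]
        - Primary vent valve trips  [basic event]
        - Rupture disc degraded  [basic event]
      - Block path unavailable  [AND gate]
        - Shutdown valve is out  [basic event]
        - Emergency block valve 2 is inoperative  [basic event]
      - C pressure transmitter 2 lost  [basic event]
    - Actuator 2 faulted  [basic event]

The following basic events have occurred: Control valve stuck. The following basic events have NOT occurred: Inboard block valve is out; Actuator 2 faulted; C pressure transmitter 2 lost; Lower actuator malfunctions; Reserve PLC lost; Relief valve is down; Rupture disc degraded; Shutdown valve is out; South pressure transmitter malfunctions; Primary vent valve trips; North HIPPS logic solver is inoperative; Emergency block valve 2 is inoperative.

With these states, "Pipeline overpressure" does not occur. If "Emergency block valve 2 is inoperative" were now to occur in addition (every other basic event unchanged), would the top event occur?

No

Counterfactual: set "Emergency block valve 2 is inoperative" to occurred.
Vent line unavailable [OR]: Inboard block valve is out=not, South pressure transmitter malfunctions=not → no input occurs → does not occur.
Shutdown chain fails [OR]: North HIPPS logic solver is inoperative=not, Control valve stuck=occurs → at least one input occurs → occurs.
Control loop inoperative [AND]: Lower actuator malfunctions=not, Relief valve is down=not, Shutdown chain fails=occurs → not all inputs occur → does not occur.
HIPPS stage inoperative [AND]: Vent line unavailable=not, Control loop inoperative=not → not all inputs occur → does not occur.
Relief train unavailable [AND]: Primary vent valve trips=not, Rupture disc degraded=not → not all inputs occur → does not occur.
Block path unavailable [AND]: Shutdown valve is out=not, Emergency block valve 2 is inoperative=occurs → not all inputs occur → does not occur.
Vent line 2 inoperative [OR]: Reserve PLC lost=not, Relief train unavailable=not, Block path unavailable=not, C pressure transmitter 2 lost=not → no input occurs → does not occur.
Shutdown chain 2 inoperative [OR]: Vent line 2 inoperative=not, Actuator 2 faulted=not → no input occurs → does not occur.
Pipeline overpressure [OR]: HIPPS stage inoperative=not, Shutdown chain 2 inoperative=not → no input occurs → does not occur.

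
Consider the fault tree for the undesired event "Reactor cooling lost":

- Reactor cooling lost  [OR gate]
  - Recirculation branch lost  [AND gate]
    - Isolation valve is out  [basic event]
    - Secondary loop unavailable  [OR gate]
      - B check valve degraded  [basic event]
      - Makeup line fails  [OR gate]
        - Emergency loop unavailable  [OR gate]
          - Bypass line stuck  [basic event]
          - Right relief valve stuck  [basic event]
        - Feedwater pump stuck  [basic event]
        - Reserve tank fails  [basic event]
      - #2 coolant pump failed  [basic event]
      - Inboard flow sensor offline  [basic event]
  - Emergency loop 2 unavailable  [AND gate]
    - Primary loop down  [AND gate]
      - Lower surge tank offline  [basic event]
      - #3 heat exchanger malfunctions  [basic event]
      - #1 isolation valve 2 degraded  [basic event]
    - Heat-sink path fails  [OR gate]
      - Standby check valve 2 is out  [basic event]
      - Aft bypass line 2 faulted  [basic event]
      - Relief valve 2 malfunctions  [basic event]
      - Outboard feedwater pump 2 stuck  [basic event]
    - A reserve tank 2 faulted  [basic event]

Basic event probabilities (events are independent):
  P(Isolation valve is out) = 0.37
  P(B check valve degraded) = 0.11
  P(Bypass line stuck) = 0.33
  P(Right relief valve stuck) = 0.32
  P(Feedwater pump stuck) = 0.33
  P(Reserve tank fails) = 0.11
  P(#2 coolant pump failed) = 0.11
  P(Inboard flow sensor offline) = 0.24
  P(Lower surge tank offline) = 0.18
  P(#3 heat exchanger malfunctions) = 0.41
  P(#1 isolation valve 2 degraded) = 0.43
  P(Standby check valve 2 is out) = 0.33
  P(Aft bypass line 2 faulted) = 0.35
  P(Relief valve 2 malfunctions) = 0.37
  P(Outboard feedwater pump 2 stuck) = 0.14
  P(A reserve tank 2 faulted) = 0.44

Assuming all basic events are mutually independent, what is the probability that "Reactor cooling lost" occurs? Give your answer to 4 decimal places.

P(Emergency loop unavailable) [OR] = 1 − (1−0.33) × (1−0.32) = 0.544400
P(Makeup line fails) [OR] = 1 − (1−0.544400) × (1−0.33) × (1−0.11) = 0.728326
P(Secondary loop unavailable) [OR] = 1 − (1−0.11) × (1−0.728326) × (1−0.11) × (1−0.24) = 0.836453
P(Recirculation branch lost) [AND] = 0.37 × 0.836453 = 0.309488
P(Primary loop down) [AND] = 0.18 × 0.41 × 0.43 = 0.031734
P(Heat-sink path fails) [OR] = 1 − (1−0.33) × (1−0.35) × (1−0.37) × (1−0.14) = 0.764046
P(Emergency loop 2 unavailable) [AND] = 0.031734 × 0.764046 × 0.44 = 0.010668
P(Reactor cooling lost) [OR] = 1 − (1−0.309488) × (1−0.010668) = 0.316854
Rounded to 4 decimal places: P(Reactor cooling lost) ≈ 0.3169.

0.3169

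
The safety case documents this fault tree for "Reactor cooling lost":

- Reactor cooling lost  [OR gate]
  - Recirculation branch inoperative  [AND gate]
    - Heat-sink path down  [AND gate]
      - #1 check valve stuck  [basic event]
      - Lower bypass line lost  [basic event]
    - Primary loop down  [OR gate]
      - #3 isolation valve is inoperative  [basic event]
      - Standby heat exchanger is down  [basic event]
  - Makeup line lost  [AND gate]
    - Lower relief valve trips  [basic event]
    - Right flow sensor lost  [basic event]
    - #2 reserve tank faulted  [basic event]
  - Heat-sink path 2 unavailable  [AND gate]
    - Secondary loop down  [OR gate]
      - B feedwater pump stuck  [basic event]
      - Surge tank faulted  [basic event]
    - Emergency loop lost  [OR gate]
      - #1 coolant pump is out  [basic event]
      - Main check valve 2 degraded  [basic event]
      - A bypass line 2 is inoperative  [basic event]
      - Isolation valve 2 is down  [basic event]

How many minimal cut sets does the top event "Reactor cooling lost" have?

Heat-sink path down [AND]: one cut set from each child combined → 1 × 1 = 1 cut set(s).
Primary loop down [OR]: union of children's cut sets → 2 cut set(s).
Recirculation branch inoperative [AND]: one cut set from each child combined → 1 × 2 = 2 cut set(s).
Makeup line lost [AND]: one cut set from each child combined → 1 × 1 × 1 = 1 cut set(s).
Secondary loop down [OR]: union of children's cut sets → 2 cut set(s).
Emergency loop lost [OR]: union of children's cut sets → 4 cut set(s).
Heat-sink path 2 unavailable [AND]: one cut set from each child combined → 2 × 4 = 8 cut set(s).
Reactor cooling lost [OR]: union of children's cut sets → 11 cut set(s).

11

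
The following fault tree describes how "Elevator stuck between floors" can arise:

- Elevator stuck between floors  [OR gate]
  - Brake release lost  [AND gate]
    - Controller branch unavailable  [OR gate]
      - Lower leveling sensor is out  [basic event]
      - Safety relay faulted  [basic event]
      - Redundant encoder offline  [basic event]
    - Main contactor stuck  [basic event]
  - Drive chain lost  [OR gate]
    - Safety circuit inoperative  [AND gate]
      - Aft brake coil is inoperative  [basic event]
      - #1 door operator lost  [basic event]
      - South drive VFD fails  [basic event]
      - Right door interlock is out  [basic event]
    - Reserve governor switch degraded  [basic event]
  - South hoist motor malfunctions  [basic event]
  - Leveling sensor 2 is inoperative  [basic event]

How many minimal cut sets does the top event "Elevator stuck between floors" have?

Controller branch unavailable [OR]: union of children's cut sets → 3 cut set(s).
Brake release lost [AND]: one cut set from each child combined → 3 × 1 = 3 cut set(s).
Safety circuit inoperative [AND]: one cut set from each child combined → 1 × 1 × 1 × 1 = 1 cut set(s).
Drive chain lost [OR]: union of children's cut sets → 2 cut set(s).
Elevator stuck between floors [OR]: union of children's cut sets → 7 cut set(s).
Minimal cut sets: {Lower leveling sensor is out, Main contactor stuck}; {Main contactor stuck, Safety relay faulted}; {Main contactor stuck, Redundant encoder offline}; {#1 door operator lost, Aft brake coil is inoperative, Right door interlock is out, South drive VFD fails}; {Reserve governor switch degraded}; {South hoist motor malfunctions}; {Leveling sensor 2 is inoperative}.

7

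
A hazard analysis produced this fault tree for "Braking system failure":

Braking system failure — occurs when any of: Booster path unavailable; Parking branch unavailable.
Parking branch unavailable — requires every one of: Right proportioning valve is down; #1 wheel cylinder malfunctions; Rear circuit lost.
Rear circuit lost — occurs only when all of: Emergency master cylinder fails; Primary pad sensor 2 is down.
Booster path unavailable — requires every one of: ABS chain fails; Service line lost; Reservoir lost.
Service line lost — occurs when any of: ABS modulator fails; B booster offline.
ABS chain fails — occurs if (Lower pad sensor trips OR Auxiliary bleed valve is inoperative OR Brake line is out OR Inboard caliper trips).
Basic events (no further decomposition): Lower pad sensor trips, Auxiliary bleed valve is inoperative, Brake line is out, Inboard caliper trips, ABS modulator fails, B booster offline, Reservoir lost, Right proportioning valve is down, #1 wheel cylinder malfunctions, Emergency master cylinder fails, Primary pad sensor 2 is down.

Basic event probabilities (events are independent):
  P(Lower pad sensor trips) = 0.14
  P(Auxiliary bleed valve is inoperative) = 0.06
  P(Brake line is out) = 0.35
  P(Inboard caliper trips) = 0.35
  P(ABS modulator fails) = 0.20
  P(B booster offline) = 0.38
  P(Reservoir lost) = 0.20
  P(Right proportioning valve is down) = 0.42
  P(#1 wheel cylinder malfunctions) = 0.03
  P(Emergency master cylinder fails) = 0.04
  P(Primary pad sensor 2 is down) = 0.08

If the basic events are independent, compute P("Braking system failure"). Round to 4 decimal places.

P(ABS chain fails) [OR] = 1 − (1−0.14) × (1−0.06) × (1−0.35) × (1−0.35) = 0.658451
P(Service line lost) [OR] = 1 − (1−0.20) × (1−0.38) = 0.504000
P(Booster path unavailable) [AND] = 0.658451 × 0.504000 × 0.20 = 0.066372
P(Rear circuit lost) [AND] = 0.04 × 0.08 = 0.003200
P(Parking branch unavailable) [AND] = 0.42 × 0.03 × 0.003200 = 0.000040
P(Braking system failure) [OR] = 1 − (1−0.066372) × (1−0.000040) = 0.066409
Rounded to 4 decimal places: P(Braking system failure) ≈ 0.0664.

0.0664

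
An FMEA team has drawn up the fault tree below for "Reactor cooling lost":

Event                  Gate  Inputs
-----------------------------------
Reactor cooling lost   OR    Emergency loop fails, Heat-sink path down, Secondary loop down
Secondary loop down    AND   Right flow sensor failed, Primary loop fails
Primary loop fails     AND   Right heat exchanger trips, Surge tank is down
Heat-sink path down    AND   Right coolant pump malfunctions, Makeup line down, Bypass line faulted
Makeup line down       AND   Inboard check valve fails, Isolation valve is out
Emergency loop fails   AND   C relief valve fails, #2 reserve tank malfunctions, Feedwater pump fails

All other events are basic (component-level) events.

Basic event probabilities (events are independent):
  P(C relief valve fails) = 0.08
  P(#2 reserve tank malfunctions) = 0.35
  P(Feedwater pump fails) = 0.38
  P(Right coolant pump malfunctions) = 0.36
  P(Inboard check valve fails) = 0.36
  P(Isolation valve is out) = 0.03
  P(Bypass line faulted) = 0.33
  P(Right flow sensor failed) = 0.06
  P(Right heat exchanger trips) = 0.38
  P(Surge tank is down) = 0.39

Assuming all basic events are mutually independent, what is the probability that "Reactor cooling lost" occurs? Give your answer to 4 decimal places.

0.0207

P(Emergency loop fails) [AND] = 0.08 × 0.35 × 0.38 = 0.010640
P(Makeup line down) [AND] = 0.36 × 0.03 = 0.010800
P(Heat-sink path down) [AND] = 0.36 × 0.010800 × 0.33 = 0.001283
P(Primary loop fails) [AND] = 0.38 × 0.39 = 0.148200
P(Secondary loop down) [AND] = 0.06 × 0.148200 = 0.008892
P(Reactor cooling lost) [OR] = 1 − (1−0.010640) × (1−0.001283) × (1−0.008892) = 0.020695
Rounded to 4 decimal places: P(Reactor cooling lost) ≈ 0.0207.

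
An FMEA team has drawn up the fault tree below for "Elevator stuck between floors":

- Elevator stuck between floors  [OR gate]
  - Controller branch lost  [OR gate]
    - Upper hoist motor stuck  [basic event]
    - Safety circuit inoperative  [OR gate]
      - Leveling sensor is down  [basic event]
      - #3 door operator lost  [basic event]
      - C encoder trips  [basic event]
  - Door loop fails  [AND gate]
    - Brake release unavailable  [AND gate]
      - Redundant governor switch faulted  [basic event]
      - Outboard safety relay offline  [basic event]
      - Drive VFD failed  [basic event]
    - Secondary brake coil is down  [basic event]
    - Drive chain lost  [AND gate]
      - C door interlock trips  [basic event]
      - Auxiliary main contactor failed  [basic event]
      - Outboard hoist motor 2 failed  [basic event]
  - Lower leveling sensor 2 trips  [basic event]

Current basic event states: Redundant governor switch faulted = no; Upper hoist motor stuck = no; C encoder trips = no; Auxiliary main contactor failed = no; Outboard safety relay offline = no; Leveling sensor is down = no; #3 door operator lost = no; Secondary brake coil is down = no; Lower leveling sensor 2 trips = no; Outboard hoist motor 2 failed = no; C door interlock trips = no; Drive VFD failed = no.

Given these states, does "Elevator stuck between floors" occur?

No

Safety circuit inoperative [OR]: Leveling sensor is down=not, #3 door operator lost=not, C encoder trips=not → no input occurs → does not occur.
Controller branch lost [OR]: Upper hoist motor stuck=not, Safety circuit inoperative=not → no input occurs → does not occur.
Brake release unavailable [AND]: Redundant governor switch faulted=not, Outboard safety relay offline=not, Drive VFD failed=not → not all inputs occur → does not occur.
Drive chain lost [AND]: C door interlock trips=not, Auxiliary main contactor failed=not, Outboard hoist motor 2 failed=not → not all inputs occur → does not occur.
Door loop fails [AND]: Brake release unavailable=not, Secondary brake coil is down=not, Drive chain lost=not → not all inputs occur → does not occur.
Elevator stuck between floors [OR]: Controller branch lost=not, Door loop fails=not, Lower leveling sensor 2 trips=not → no input occurs → does not occur.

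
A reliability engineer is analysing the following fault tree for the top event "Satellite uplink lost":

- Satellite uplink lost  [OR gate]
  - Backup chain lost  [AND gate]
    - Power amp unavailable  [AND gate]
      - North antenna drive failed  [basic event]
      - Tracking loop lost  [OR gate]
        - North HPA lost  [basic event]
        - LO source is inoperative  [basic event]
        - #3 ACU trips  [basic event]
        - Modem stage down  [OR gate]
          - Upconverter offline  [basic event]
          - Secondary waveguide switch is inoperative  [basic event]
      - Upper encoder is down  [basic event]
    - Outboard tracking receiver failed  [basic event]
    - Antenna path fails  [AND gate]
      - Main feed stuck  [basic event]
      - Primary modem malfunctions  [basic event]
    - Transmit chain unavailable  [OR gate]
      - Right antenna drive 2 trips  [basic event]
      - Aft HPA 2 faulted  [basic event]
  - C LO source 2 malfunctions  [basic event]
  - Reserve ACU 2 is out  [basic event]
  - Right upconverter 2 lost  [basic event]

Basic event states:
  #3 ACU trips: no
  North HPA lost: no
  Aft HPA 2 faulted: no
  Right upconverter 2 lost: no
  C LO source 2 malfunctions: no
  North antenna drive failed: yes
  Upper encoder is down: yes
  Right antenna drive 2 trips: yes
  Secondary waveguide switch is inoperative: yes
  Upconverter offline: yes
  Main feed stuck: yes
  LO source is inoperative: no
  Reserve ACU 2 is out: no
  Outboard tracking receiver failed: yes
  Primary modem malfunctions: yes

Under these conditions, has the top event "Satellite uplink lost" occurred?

Yes

Modem stage down [OR]: Upconverter offline=occurs, Secondary waveguide switch is inoperative=occurs → at least one input occurs → occurs.
Tracking loop lost [OR]: North HPA lost=not, LO source is inoperative=not, #3 ACU trips=not, Modem stage down=occurs → at least one input occurs → occurs.
Power amp unavailable [AND]: North antenna drive failed=occurs, Tracking loop lost=occurs, Upper encoder is down=occurs → all inputs occur → occurs.
Antenna path fails [AND]: Main feed stuck=occurs, Primary modem malfunctions=occurs → all inputs occur → occurs.
Transmit chain unavailable [OR]: Right antenna drive 2 trips=occurs, Aft HPA 2 faulted=not → at least one input occurs → occurs.
Backup chain lost [AND]: Power amp unavailable=occurs, Outboard tracking receiver failed=occurs, Antenna path fails=occurs, Transmit chain unavailable=occurs → all inputs occur → occurs.
Satellite uplink lost [OR]: Backup chain lost=occurs, C LO source 2 malfunctions=not, Reserve ACU 2 is out=not, Right upconverter 2 lost=not → at least one input occurs → occurs.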